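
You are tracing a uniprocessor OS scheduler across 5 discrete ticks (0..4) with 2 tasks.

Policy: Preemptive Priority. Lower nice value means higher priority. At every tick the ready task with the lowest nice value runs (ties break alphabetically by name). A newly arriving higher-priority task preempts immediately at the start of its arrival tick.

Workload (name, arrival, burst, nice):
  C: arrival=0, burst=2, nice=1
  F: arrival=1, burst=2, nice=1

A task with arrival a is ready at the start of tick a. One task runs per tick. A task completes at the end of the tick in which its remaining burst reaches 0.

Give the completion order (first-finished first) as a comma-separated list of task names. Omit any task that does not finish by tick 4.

t=0: ready={C} → run C
t=1: ready={C,F} → run C
t=2: ready={F} → run F
t=3: ready={F} → run F
t=4: (idle)

completion order = C, F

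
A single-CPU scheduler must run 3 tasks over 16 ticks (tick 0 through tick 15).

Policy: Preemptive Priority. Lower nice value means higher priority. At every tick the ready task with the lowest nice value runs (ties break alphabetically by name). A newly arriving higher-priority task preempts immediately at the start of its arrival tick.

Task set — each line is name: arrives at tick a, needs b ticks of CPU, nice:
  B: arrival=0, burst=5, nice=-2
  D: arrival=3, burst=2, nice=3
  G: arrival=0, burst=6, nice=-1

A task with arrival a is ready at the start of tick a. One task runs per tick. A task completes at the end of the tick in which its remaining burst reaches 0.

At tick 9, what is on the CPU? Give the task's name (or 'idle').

t=0: ready={B,G} → run B
t=1: ready={B,G} → run B
t=2: ready={B,G} → run B
t=3: ready={B,D,G} → run B
t=4: ready={B,D,G} → run B
t=5: ready={D,G} → run G
t=6: ready={D,G} → run G
t=7: ready={D,G} → run G
t=8: ready={D,G} → run G
t=9: ready={D,G} → run G
t=10: ready={D,G} → run G
t=11: ready={D} → run D
t=12: ready={D} → run D
t=13: (idle)
t=14: (idle)
t=15: (idle)

running at tick 9 = G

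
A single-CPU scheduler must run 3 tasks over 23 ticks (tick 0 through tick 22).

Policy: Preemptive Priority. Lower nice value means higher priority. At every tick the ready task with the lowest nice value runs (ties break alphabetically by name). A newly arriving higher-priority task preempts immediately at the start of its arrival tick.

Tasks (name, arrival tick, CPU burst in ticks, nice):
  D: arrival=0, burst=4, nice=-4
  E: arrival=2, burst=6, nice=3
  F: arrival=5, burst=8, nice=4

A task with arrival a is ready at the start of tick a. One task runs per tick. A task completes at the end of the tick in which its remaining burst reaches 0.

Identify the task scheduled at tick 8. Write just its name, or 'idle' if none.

running at tick 8 = E

t=0: ready={D} → run D
t=1: ready={D} → run D
t=2: ready={D,E} → run D
t=3: ready={D,E} → run D
t=4: ready={E} → run E
t=5: ready={E,F} → run E
t=6: ready={E,F} → run E
t=7: ready={E,F} → run E
t=8: ready={E,F} → run E
t=9: ready={E,F} → run E
t=10: ready={F} → run F
t=11: ready={F} → run F
t=12: ready={F} → run F
t=13: ready={F} → run F
t=14: ready={F} → run F
t=15: ready={F} → run F
t=16: ready={F} → run F
t=17: ready={F} → run F
t=18: (idle)
t=19: (idle)
t=20: (idle)
t=21: (idle)
t=22: (idle)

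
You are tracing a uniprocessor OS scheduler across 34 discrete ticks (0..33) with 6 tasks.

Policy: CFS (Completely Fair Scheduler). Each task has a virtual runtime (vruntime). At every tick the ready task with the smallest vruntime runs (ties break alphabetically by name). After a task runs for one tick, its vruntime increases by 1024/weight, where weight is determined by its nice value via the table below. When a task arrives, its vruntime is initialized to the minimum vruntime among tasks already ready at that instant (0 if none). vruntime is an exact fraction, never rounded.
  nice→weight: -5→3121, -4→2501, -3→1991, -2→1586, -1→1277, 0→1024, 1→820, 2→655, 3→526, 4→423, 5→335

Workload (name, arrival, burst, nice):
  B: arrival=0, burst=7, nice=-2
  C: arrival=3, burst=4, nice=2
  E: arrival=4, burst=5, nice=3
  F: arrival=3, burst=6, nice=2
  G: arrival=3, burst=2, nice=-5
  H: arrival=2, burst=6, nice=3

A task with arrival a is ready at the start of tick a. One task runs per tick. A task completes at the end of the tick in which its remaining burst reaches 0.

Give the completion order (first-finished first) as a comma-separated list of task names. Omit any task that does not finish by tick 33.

t=0: vr[B=0] → run B
t=1: vr[B=512/793] → run B
t=2: vr[B=1024/793 H=1024/793] → run B
t=3: vr[B=1536/793 C=1024/793 F=1024/793 G=1024/793 H=1024/793] → run C
t=4: vr[B=1536/793 C=1482752/519415 E=1024/793 F=1024/793 G=1024/793 H=1024/793] → run E
t=5: vr[B=1536/793 C=1482752/519415 E=675328/208559 F=1024/793 G=1024/793 H=1024/793] → run F
t=6: vr[B=1536/793 C=1482752/519415 E=675328/208559 F=1482752/519415 G=1024/793 H=1024/793] → run G
t=7: vr[B=1536/793 C=1482752/519415 E=675328/208559 F=1482752/519415 G=4007936/2474953 H=1024/793] → run H
t=8: vr[B=1536/793 C=1482752/519415 E=675328/208559 F=1482752/519415 G=4007936/2474953 H=675328/208559] → run G
t=9: vr[B=1536/793 C=1482752/519415 E=675328/208559 F=1482752/519415 H=675328/208559] → run B
t=10: vr[B=2048/793 C=1482752/519415 E=675328/208559 F=1482752/519415 H=675328/208559] → run B
t=11: vr[B=2560/793 C=1482752/519415 E=675328/208559 F=1482752/519415 H=675328/208559] → run C
t=12: vr[B=2560/793 C=2294784/519415 E=675328/208559 F=1482752/519415 H=675328/208559] → run F
t=13: vr[B=2560/793 C=2294784/519415 E=675328/208559 F=2294784/519415 H=675328/208559] → run B
t=14: vr[B=3072/793 C=2294784/519415 E=675328/208559 F=2294784/519415 H=675328/208559] → run E
t=15: vr[B=3072/793 C=2294784/519415 E=1081344/208559 F=2294784/519415 H=675328/208559] → run H
t=16: vr[B=3072/793 C=2294784/519415 E=1081344/208559 F=2294784/519415 H=1081344/208559] → run B
t=17: vr[C=2294784/519415 E=1081344/208559 F=2294784/519415 H=1081344/208559] → run C
t=18: vr[C=3106816/519415 E=1081344/208559 F=2294784/519415 H=1081344/208559] → run F
t=19: vr[C=3106816/519415 E=1081344/208559 F=3106816/519415 H=1081344/208559] → run E
t=20: vr[C=3106816/519415 E=1487360/208559 F=3106816/519415 H=1081344/208559] → run H
t=21: vr[C=3106816/519415 E=1487360/208559 F=3106816/519415 H=1487360/208559] → run C
t=22: vr[E=1487360/208559 F=3106816/519415 H=1487360/208559] → run F
t=23: vr[E=1487360/208559 F=3918848/519415 H=1487360/208559] → run E
t=24: vr[E=1893376/208559 F=3918848/519415 H=1487360/208559] → run H
t=25: vr[E=1893376/208559 F=3918848/519415 H=1893376/208559] → run F
t=26: vr[E=1893376/208559 F=946176/103883 H=1893376/208559] → run E
t=27: vr[F=946176/103883 H=1893376/208559] → run H
t=28: vr[F=946176/103883 H=2299392/208559] → run F
t=29: vr[H=2299392/208559] → run H
t=30: (idle)
t=31: (idle)
t=32: (idle)
t=33: (idle)

completion order = G, B, C, E, F, H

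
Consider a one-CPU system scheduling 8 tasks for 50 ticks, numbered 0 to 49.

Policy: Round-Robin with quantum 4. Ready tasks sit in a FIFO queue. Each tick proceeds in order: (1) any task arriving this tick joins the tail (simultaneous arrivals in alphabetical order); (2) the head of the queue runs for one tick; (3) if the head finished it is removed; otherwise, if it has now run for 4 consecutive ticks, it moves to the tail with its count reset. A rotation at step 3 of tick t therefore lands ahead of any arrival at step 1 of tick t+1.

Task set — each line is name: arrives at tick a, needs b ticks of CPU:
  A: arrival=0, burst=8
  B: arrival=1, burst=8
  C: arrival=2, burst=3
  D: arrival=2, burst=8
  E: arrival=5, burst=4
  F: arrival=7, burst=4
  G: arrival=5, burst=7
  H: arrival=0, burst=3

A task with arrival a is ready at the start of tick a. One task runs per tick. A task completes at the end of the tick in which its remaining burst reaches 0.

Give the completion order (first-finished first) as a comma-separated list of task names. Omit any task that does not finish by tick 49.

completion order = H, C, A, E, F, B, D, G

t=0: queue=[A,H] q_used=0 → run A
t=1: queue=[A,H,B] q_used=1 → run A
t=2: queue=[A,H,B,C,D] q_used=2 → run A
t=3: queue=[A,H,B,C,D] q_used=3 → run A
t=4: queue=[H,B,C,D,A] q_used=0 → run H
t=5: queue=[H,B,C,D,A,E,G] q_used=1 → run H
t=6: queue=[H,B,C,D,A,E,G] q_used=2 → run H
t=7: queue=[B,C,D,A,E,G,F] q_used=0 → run B
t=8: queue=[B,C,D,A,E,G,F] q_used=1 → run B
t=9: queue=[B,C,D,A,E,G,F] q_used=2 → run B
t=10: queue=[B,C,D,A,E,G,F] q_used=3 → run B
t=11: queue=[C,D,A,E,G,F,B] q_used=0 → run C
t=12: queue=[C,D,A,E,G,F,B] q_used=1 → run C
t=13: queue=[C,D,A,E,G,F,B] q_used=2 → run C
t=14: queue=[D,A,E,G,F,B] q_used=0 → run D
t=15: queue=[D,A,E,G,F,B] q_used=1 → run D
t=16: queue=[D,A,E,G,F,B] q_used=2 → run D
t=17: queue=[D,A,E,G,F,B] q_used=3 → run D
t=18: queue=[A,E,G,F,B,D] q_used=0 → run A
t=19: queue=[A,E,G,F,B,D] q_used=1 → run A
t=20: queue=[A,E,G,F,B,D] q_used=2 → run A
t=21: queue=[A,E,G,F,B,D] q_used=3 → run A
t=22: queue=[E,G,F,B,D] q_used=0 → run E
t=23: queue=[E,G,F,B,D] q_used=1 → run E
t=24: queue=[E,G,F,B,D] q_used=2 → run E
t=25: queue=[E,G,F,B,D] q_used=3 → run E
t=26: queue=[G,F,B,D] q_used=0 → run G
t=27: queue=[G,F,B,D] q_used=1 → run G
t=28: queue=[G,F,B,D] q_used=2 → run G
t=29: queue=[G,F,B,D] q_used=3 → run G
t=30: queue=[F,B,D,G] q_used=0 → run F
t=31: queue=[F,B,D,G] q_used=1 → run F
t=32: queue=[F,B,D,G] q_used=2 → run F
t=33: queue=[F,B,D,G] q_used=3 → run F
t=34: queue=[B,D,G] q_used=0 → run B
t=35: queue=[B,D,G] q_used=1 → run B
t=36: queue=[B,D,G] q_used=2 → run B
t=37: queue=[B,D,G] q_used=3 → run B
t=38: queue=[D,G] q_used=0 → run D
t=39: queue=[D,G] q_used=1 → run D
t=40: queue=[D,G] q_used=2 → run D
t=41: queue=[D,G] q_used=3 → run D
t=42: queue=[G] q_used=0 → run G
t=43: queue=[G] q_used=1 → run G
t=44: queue=[G] q_used=2 → run G
t=45: (idle)
t=46: (idle)
t=47: (idle)
t=48: (idle)
t=49: (idle)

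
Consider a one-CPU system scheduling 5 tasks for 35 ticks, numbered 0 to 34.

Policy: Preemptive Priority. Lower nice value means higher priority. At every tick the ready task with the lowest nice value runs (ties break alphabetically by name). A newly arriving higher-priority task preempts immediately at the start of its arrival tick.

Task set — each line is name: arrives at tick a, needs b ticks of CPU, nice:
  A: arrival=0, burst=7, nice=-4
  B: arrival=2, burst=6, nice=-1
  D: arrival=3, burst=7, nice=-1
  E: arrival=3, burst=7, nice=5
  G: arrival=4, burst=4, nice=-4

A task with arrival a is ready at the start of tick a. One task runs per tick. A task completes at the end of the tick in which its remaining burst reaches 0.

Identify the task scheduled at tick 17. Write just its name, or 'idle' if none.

running at tick 17 = D

t=0: ready={A} → run A
t=1: ready={A} → run A
t=2: ready={A,B} → run A
t=3: ready={A,B,D,E} → run A
t=4: ready={A,B,D,E,G} → run A
t=5: ready={A,B,D,E,G} → run A
t=6: ready={A,B,D,E,G} → run A
t=7: ready={B,D,E,G} → run G
t=8: ready={B,D,E,G} → run G
t=9: ready={B,D,E,G} → run G
t=10: ready={B,D,E,G} → run G
t=11: ready={B,D,E} → run B
t=12: ready={B,D,E} → run B
t=13: ready={B,D,E} → run B
t=14: ready={B,D,E} → run B
t=15: ready={B,D,E} → run B
t=16: ready={B,D,E} → run B
t=17: ready={D,E} → run D
t=18: ready={D,E} → run D
t=19: ready={D,E} → run D
t=20: ready={D,E} → run D
t=21: ready={D,E} → run D
t=22: ready={D,E} → run D
t=23: ready={D,E} → run D
t=24: ready={E} → run E
t=25: ready={E} → run E
t=26: ready={E} → run E
t=27: ready={E} → run E
t=28: ready={E} → run E
t=29: ready={E} → run E
t=30: ready={E} → run E
t=31: (idle)
t=32: (idle)
t=33: (idle)
t=34: (idle)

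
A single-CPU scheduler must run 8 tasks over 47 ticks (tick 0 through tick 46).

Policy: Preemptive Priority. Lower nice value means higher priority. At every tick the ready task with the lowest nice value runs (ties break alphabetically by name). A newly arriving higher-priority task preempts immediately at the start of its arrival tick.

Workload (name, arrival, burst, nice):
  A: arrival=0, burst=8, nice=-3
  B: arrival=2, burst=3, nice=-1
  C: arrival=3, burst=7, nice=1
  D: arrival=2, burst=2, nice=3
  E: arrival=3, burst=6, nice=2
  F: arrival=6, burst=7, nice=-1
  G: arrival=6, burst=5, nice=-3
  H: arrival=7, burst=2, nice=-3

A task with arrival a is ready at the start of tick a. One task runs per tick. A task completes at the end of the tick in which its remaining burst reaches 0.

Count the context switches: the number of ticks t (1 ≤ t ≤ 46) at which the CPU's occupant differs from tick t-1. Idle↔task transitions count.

t=0: ready={A} → run A
t=1: ready={A} → run A
t=2: ready={A,B,D} → run A
t=3: ready={A,B,C,D,E} → run A
t=4: ready={A,B,C,D,E} → run A
t=5: ready={A,B,C,D,E} → run A
t=6: ready={A,B,C,D,E,F,G} → run A
t=7: ready={A,B,C,D,E,F,G,H} → run A
t=8: ready={B,C,D,E,F,G,H} → run G
t=9: ready={B,C,D,E,F,G,H} → run G
t=10: ready={B,C,D,E,F,G,H} → run G
t=11: ready={B,C,D,E,F,G,H} → run G
t=12: ready={B,C,D,E,F,G,H} → run G
t=13: ready={B,C,D,E,F,H} → run H
t=14: ready={B,C,D,E,F,H} → run H
t=15: ready={B,C,D,E,F} → run B
t=16: ready={B,C,D,E,F} → run B
t=17: ready={B,C,D,E,F} → run B
t=18: ready={C,D,E,F} → run F
t=19: ready={C,D,E,F} → run F
t=20: ready={C,D,E,F} → run F
t=21: ready={C,D,E,F} → run F
t=22: ready={C,D,E,F} → run F
t=23: ready={C,D,E,F} → run F
t=24: ready={C,D,E,F} → run F
t=25: ready={C,D,E} → run C
t=26: ready={C,D,E} → run C
t=27: ready={C,D,E} → run C
t=28: ready={C,D,E} → run C
t=29: ready={C,D,E} → run C
t=30: ready={C,D,E} → run C
t=31: ready={C,D,E} → run C
t=32: ready={D,E} → run E
t=33: ready={D,E} → run E
t=34: ready={D,E} → run E
t=35: ready={D,E} → run E
t=36: ready={D,E} → run E
t=37: ready={D,E} → run E
t=38: ready={D} → run D
t=39: ready={D} → run D
t=40: (idle)
t=41: (idle)
t=42: (idle)
t=43: (idle)
t=44: (idle)
t=45: (idle)
t=46: (idle)

context switches = 8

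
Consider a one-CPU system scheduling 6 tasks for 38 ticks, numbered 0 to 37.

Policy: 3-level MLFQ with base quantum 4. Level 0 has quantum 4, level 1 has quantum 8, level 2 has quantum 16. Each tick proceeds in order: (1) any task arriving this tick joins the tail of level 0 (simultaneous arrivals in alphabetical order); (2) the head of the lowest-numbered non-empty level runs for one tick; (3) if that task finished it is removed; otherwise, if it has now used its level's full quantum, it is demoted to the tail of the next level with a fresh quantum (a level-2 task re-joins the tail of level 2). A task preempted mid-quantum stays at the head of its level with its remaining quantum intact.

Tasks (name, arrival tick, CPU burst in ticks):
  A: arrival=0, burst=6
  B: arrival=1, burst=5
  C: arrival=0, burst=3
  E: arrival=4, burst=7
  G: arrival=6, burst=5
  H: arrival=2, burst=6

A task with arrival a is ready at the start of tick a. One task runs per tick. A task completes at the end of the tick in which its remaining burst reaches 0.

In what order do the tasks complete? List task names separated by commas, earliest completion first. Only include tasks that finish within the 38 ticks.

completion order = C, A, B, H, E, G

t=0: L0/L1/L2 = AC/-/- → run A
t=1: L0/L1/L2 = ACB/-/- → run A
t=2: L0/L1/L2 = ACBH/-/- → run A
t=3: L0/L1/L2 = ACBH/-/- → run A
t=4: L0/L1/L2 = CBHE/A/- → run C
t=5: L0/L1/L2 = CBHE/A/- → run C
t=6: L0/L1/L2 = CBHEG/A/- → run C
t=7: L0/L1/L2 = BHEG/A/- → run B
t=8: L0/L1/L2 = BHEG/A/- → run B
t=9: L0/L1/L2 = BHEG/A/- → run B
t=10: L0/L1/L2 = BHEG/A/- → run B
t=11: L0/L1/L2 = HEG/AB/- → run H
t=12: L0/L1/L2 = HEG/AB/- → run H
t=13: L0/L1/L2 = HEG/AB/- → run H
t=14: L0/L1/L2 = HEG/AB/- → run H
t=15: L0/L1/L2 = EG/ABH/- → run E
t=16: L0/L1/L2 = EG/ABH/- → run E
t=17: L0/L1/L2 = EG/ABH/- → run E
t=18: L0/L1/L2 = EG/ABH/- → run E
t=19: L0/L1/L2 = G/ABHE/- → run G
t=20: L0/L1/L2 = G/ABHE/- → run G
t=21: L0/L1/L2 = G/ABHE/- → run G
t=22: L0/L1/L2 = G/ABHE/- → run G
t=23: L0/L1/L2 = -/ABHEG/- → run A
t=24: L0/L1/L2 = -/ABHEG/- → run A
t=25: L0/L1/L2 = -/BHEG/- → run B
t=26: L0/L1/L2 = -/HEG/- → run H
t=27: L0/L1/L2 = -/HEG/- → run H
t=28: L0/L1/L2 = -/EG/- → run E
t=29: L0/L1/L2 = -/EG/- → run E
t=30: L0/L1/L2 = -/EG/- → run E
t=31: L0/L1/L2 = -/G/- → run G
t=32: (idle)
t=33: (idle)
t=34: (idle)
t=35: (idle)
t=36: (idle)
t=37: (idle)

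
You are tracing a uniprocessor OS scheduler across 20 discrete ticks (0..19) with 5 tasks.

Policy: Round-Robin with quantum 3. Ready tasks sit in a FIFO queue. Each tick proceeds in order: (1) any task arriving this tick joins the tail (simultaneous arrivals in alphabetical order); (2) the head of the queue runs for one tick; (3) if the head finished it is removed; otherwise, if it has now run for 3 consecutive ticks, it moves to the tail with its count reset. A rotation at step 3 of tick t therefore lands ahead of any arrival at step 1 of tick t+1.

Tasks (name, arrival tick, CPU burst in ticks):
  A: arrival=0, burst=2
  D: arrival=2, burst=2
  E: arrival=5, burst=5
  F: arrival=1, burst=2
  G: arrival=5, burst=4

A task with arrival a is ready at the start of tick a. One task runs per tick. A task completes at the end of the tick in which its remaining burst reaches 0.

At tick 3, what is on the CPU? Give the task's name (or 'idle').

running at tick 3 = F

t=0: queue=[A] q_used=0 → run A
t=1: queue=[A,F] q_used=1 → run A
t=2: queue=[F,D] q_used=0 → run F
t=3: queue=[F,D] q_used=1 → run F
t=4: queue=[D] q_used=0 → run D
t=5: queue=[D,E,G] q_used=1 → run D
t=6: queue=[E,G] q_used=0 → run E
t=7: queue=[E,G] q_used=1 → run E
t=8: queue=[E,G] q_used=2 → run E
t=9: queue=[G,E] q_used=0 → run G
t=10: queue=[G,E] q_used=1 → run G
t=11: queue=[G,E] q_used=2 → run G
t=12: queue=[E,G] q_used=0 → run E
t=13: queue=[E,G] q_used=1 → run E
t=14: queue=[G] q_used=0 → run G
t=15: (idle)
t=16: (idle)
t=17: (idle)
t=18: (idle)
t=19: (idle)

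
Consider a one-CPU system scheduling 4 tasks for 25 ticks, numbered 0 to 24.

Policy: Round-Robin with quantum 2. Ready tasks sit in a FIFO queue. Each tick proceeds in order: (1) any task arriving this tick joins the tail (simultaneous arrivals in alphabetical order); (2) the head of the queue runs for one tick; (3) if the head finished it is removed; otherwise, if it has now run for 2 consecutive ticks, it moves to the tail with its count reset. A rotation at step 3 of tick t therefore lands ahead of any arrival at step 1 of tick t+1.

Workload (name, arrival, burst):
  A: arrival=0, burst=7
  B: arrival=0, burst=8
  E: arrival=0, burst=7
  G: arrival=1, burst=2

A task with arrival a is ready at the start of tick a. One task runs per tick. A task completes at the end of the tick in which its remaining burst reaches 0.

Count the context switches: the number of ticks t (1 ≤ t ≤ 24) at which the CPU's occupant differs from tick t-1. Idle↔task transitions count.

t=0: queue=[A,B,E] q_used=0 → run A
t=1: queue=[A,B,E,G] q_used=1 → run A
t=2: queue=[B,E,G,A] q_used=0 → run B
t=3: queue=[B,E,G,A] q_used=1 → run B
t=4: queue=[E,G,A,B] q_used=0 → run E
t=5: queue=[E,G,A,B] q_used=1 → run E
t=6: queue=[G,A,B,E] q_used=0 → run G
t=7: queue=[G,A,B,E] q_used=1 → run G
t=8: queue=[A,B,E] q_used=0 → run A
t=9: queue=[A,B,E] q_used=1 → run A
t=10: queue=[B,E,A] q_used=0 → run B
t=11: queue=[B,E,A] q_used=1 → run B
t=12: queue=[E,A,B] q_used=0 → run E
t=13: queue=[E,A,B] q_used=1 → run E
t=14: queue=[A,B,E] q_used=0 → run A
t=15: queue=[A,B,E] q_used=1 → run A
t=16: queue=[B,E,A] q_used=0 → run B
t=17: queue=[B,E,A] q_used=1 → run B
t=18: queue=[E,A,B] q_used=0 → run E
t=19: queue=[E,A,B] q_used=1 → run E
t=20: queue=[A,B,E] q_used=0 → run A
t=21: queue=[B,E] q_used=0 → run B
t=22: queue=[B,E] q_used=1 → run B
t=23: queue=[E] q_used=0 → run E
t=24: (idle)

context switches = 13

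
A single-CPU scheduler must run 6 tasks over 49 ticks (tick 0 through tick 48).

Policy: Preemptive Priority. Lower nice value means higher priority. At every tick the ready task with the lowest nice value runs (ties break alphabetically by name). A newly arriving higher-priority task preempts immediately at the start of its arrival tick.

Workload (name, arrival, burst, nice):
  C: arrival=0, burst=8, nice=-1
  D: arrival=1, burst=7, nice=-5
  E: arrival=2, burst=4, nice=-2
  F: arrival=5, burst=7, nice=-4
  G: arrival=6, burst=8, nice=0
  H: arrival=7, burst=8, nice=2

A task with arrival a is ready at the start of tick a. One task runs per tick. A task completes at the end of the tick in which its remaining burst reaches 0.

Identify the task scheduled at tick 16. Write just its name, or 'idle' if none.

running at tick 16 = E

t=0: ready={C} → run C
t=1: ready={C,D} → run D
t=2: ready={C,D,E} → run D
t=3: ready={C,D,E} → run D
t=4: ready={C,D,E} → run D
t=5: ready={C,D,E,F} → run D
t=6: ready={C,D,E,F,G} → run D
t=7: ready={C,D,E,F,G,H} → run D
t=8: ready={C,E,F,G,H} → run F
t=9: ready={C,E,F,G,H} → run F
t=10: ready={C,E,F,G,H} → run F
t=11: ready={C,E,F,G,H} → run F
t=12: ready={C,E,F,G,H} → run F
t=13: ready={C,E,F,G,H} → run F
t=14: ready={C,E,F,G,H} → run F
t=15: ready={C,E,G,H} → run E
t=16: ready={C,E,G,H} → run E
t=17: ready={C,E,G,H} → run E
t=18: ready={C,E,G,H} → run E
t=19: ready={C,G,H} → run C
t=20: ready={C,G,H} → run C
t=21: ready={C,G,H} → run C
t=22: ready={C,G,H} → run C
t=23: ready={C,G,H} → run C
t=24: ready={C,G,H} → run C
t=25: ready={C,G,H} → run C
t=26: ready={G,H} → run G
t=27: ready={G,H} → run G
t=28: ready={G,H} → run G
t=29: ready={G,H} → run G
t=30: ready={G,H} → run G
t=31: ready={G,H} → run G
t=32: ready={G,H} → run G
t=33: ready={G,H} → run G
t=34: ready={H} → run H
t=35: ready={H} → run H
t=36: ready={H} → run H
t=37: ready={H} → run H
t=38: ready={H} → run H
t=39: ready={H} → run H
t=40: ready={H} → run H
t=41: ready={H} → run H
t=42: (idle)
t=43: (idle)
t=44: (idle)
t=45: (idle)
t=46: (idle)
t=47: (idle)
t=48: (idle)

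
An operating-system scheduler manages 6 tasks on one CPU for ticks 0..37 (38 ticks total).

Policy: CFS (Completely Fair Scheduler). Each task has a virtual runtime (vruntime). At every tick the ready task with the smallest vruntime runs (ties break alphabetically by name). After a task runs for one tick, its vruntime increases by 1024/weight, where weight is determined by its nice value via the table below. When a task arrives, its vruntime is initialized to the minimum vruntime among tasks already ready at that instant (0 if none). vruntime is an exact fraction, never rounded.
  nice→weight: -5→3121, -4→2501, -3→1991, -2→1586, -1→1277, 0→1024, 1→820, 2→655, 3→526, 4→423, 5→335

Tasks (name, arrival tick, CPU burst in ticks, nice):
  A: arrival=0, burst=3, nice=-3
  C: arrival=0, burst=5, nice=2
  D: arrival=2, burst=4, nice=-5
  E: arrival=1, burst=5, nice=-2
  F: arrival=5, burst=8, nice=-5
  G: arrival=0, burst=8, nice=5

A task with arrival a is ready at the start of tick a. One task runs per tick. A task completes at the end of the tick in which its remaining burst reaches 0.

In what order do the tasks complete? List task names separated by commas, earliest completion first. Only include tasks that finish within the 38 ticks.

completion order = D, A, E, F, C, G

t=0: vr[A=0 C=0 G=0] → run A
t=1: vr[A=1024/1991 C=0 E=0 G=0] → run C
t=2: vr[A=1024/1991 C=1024/655 D=0 E=0 G=0] → run D
t=3: vr[A=1024/1991 C=1024/655 D=1024/3121 E=0 G=0] → run E
t=4: vr[A=1024/1991 C=1024/655 D=1024/3121 E=512/793 G=0] → run G
t=5: vr[A=1024/1991 C=1024/655 D=1024/3121 E=512/793 F=1024/3121 G=1024/335] → run D
t=6: vr[A=1024/1991 C=1024/655 D=2048/3121 E=512/793 F=1024/3121 G=1024/335] → run F
t=7: vr[A=1024/1991 C=1024/655 D=2048/3121 E=512/793 F=2048/3121 G=1024/335] → run A
t=8: vr[A=2048/1991 C=1024/655 D=2048/3121 E=512/793 F=2048/3121 G=1024/335] → run E
t=9: vr[A=2048/1991 C=1024/655 D=2048/3121 E=1024/793 F=2048/3121 G=1024/335] → run D
t=10: vr[A=2048/1991 C=1024/655 D=3072/3121 E=1024/793 F=2048/3121 G=1024/335] → run F
t=11: vr[A=2048/1991 C=1024/655 D=3072/3121 E=1024/793 F=3072/3121 G=1024/335] → run D
t=12: vr[A=2048/1991 C=1024/655 E=1024/793 F=3072/3121 G=1024/335] → run F
t=13: vr[A=2048/1991 C=1024/655 E=1024/793 F=4096/3121 G=1024/335] → run A
t=14: vr[C=1024/655 E=1024/793 F=4096/3121 G=1024/335] → run E
t=15: vr[C=1024/655 E=1536/793 F=4096/3121 G=1024/335] → run F
t=16: vr[C=1024/655 E=1536/793 F=5120/3121 G=1024/335] → run C
t=17: vr[C=2048/655 E=1536/793 F=5120/3121 G=1024/335] → run F
t=18: vr[C=2048/655 E=1536/793 F=6144/3121 G=1024/335] → run E
t=19: vr[C=2048/655 E=2048/793 F=6144/3121 G=1024/335] → run F
t=20: vr[C=2048/655 E=2048/793 F=7168/3121 G=1024/335] → run F
t=21: vr[C=2048/655 E=2048/793 F=8192/3121 G=1024/335] → run E
t=22: vr[C=2048/655 F=8192/3121 G=1024/335] → run F
t=23: vr[C=2048/655 G=1024/335] → run G
t=24: vr[C=2048/655 G=2048/335] → run C
t=25: vr[C=3072/655 G=2048/335] → run C
t=26: vr[C=4096/655 G=2048/335] → run G
t=27: vr[C=4096/655 G=3072/335] → run C
t=28: vr[G=3072/335] → run G
t=29: vr[G=4096/335] → run G
t=30: vr[G=1024/67] → run G
t=31: vr[G=6144/335] → run G
t=32: vr[G=7168/335] → run G
t=33: (idle)
t=34: (idle)
t=35: (idle)
t=36: (idle)
t=37: (idle)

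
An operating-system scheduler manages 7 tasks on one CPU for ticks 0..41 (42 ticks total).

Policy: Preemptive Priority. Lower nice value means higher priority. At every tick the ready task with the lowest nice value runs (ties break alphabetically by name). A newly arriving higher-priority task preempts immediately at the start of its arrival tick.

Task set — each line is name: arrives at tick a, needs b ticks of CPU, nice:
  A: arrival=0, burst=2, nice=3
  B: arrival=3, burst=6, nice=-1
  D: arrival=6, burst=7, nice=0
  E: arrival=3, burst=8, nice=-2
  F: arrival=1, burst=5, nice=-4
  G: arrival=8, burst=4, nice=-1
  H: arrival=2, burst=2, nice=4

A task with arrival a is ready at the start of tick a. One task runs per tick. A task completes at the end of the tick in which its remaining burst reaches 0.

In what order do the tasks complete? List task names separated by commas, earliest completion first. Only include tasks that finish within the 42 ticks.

completion order = F, E, B, G, D, A, H

t=0: ready={A} → run A
t=1: ready={A,F} → run F
t=2: ready={A,F,H} → run F
t=3: ready={A,B,E,F,H} → run F
t=4: ready={A,B,E,F,H} → run F
t=5: ready={A,B,E,F,H} → run F
t=6: ready={A,B,D,E,H} → run E
t=7: ready={A,B,D,E,H} → run E
t=8: ready={A,B,D,E,G,H} → run E
t=9: ready={A,B,D,E,G,H} → run E
t=10: ready={A,B,D,E,G,H} → run E
t=11: ready={A,B,D,E,G,H} → run E
t=12: ready={A,B,D,E,G,H} → run E
t=13: ready={A,B,D,E,G,H} → run E
t=14: ready={A,B,D,G,H} → run B
t=15: ready={A,B,D,G,H} → run B
t=16: ready={A,B,D,G,H} → run B
t=17: ready={A,B,D,G,H} → run B
t=18: ready={A,B,D,G,H} → run B
t=19: ready={A,B,D,G,H} → run B
t=20: ready={A,D,G,H} → run G
t=21: ready={A,D,G,H} → run G
t=22: ready={A,D,G,H} → run G
t=23: ready={A,D,G,H} → run G
t=24: ready={A,D,H} → run D
t=25: ready={A,D,H} → run D
t=26: ready={A,D,H} → run D
t=27: ready={A,D,H} → run D
t=28: ready={A,D,H} → run D
t=29: ready={A,D,H} → run D
t=30: ready={A,D,H} → run D
t=31: ready={A,H} → run A
t=32: ready={H} → run H
t=33: ready={H} → run H
t=34: (idle)
t=35: (idle)
t=36: (idle)
t=37: (idle)
t=38: (idle)
t=39: (idle)
t=40: (idle)
t=41: (idle)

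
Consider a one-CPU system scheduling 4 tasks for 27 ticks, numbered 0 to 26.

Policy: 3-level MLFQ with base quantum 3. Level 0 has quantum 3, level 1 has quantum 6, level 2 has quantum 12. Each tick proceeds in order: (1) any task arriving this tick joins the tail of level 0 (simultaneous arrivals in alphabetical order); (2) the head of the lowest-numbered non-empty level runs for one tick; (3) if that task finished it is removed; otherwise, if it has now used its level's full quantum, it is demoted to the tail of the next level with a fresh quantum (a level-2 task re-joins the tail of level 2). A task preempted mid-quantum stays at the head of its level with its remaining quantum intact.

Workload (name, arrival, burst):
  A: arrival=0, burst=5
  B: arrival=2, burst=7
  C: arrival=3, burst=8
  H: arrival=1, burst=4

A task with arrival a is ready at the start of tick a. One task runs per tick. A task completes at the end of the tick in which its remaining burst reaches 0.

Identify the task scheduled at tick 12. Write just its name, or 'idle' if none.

running at tick 12 = A

t=0: L0/L1/L2 = A/-/- → run A
t=1: L0/L1/L2 = AH/-/- → run A
t=2: L0/L1/L2 = AHB/-/- → run A
t=3: L0/L1/L2 = HBC/A/- → run H
t=4: L0/L1/L2 = HBC/A/- → run H
t=5: L0/L1/L2 = HBC/A/- → run H
t=6: L0/L1/L2 = BC/AH/- → run B
t=7: L0/L1/L2 = BC/AH/- → run B
t=8: L0/L1/L2 = BC/AH/- → run B
t=9: L0/L1/L2 = C/AHB/- → run C
t=10: L0/L1/L2 = C/AHB/- → run C
t=11: L0/L1/L2 = C/AHB/- → run C
t=12: L0/L1/L2 = -/AHBC/- → run A
t=13: L0/L1/L2 = -/AHBC/- → run A
t=14: L0/L1/L2 = -/HBC/- → run H
t=15: L0/L1/L2 = -/BC/- → run B
t=16: L0/L1/L2 = -/BC/- → run B
t=17: L0/L1/L2 = -/BC/- → run B
t=18: L0/L1/L2 = -/BC/- → run B
t=19: L0/L1/L2 = -/C/- → run C
t=20: L0/L1/L2 = -/C/- → run C
t=21: L0/L1/L2 = -/C/- → run C
t=22: L0/L1/L2 = -/C/- → run C
t=23: L0/L1/L2 = -/C/- → run C
t=24: (idle)
t=25: (idle)
t=26: (idle)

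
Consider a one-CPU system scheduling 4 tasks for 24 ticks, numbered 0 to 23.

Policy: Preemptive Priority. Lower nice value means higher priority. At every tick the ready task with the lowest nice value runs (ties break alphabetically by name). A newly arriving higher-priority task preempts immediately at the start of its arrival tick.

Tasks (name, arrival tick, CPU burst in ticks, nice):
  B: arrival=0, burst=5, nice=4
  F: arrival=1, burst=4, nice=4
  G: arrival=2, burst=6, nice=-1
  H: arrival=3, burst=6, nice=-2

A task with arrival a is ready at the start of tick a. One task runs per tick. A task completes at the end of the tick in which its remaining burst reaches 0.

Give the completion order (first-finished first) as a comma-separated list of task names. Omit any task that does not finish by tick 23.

t=0: ready={B} → run B
t=1: ready={B,F} → run B
t=2: ready={B,F,G} → run G
t=3: ready={B,F,G,H} → run H
t=4: ready={B,F,G,H} → run H
t=5: ready={B,F,G,H} → run H
t=6: ready={B,F,G,H} → run H
t=7: ready={B,F,G,H} → run H
t=8: ready={B,F,G,H} → run H
t=9: ready={B,F,G} → run G
t=10: ready={B,F,G} → run G
t=11: ready={B,F,G} → run G
t=12: ready={B,F,G} → run G
t=13: ready={B,F,G} → run G
t=14: ready={B,F} → run B
t=15: ready={B,F} → run B
t=16: ready={B,F} → run B
t=17: ready={F} → run F
t=18: ready={F} → run F
t=19: ready={F} → run F
t=20: ready={F} → run F
t=21: (idle)
t=22: (idle)
t=23: (idle)

completion order = H, G, B, F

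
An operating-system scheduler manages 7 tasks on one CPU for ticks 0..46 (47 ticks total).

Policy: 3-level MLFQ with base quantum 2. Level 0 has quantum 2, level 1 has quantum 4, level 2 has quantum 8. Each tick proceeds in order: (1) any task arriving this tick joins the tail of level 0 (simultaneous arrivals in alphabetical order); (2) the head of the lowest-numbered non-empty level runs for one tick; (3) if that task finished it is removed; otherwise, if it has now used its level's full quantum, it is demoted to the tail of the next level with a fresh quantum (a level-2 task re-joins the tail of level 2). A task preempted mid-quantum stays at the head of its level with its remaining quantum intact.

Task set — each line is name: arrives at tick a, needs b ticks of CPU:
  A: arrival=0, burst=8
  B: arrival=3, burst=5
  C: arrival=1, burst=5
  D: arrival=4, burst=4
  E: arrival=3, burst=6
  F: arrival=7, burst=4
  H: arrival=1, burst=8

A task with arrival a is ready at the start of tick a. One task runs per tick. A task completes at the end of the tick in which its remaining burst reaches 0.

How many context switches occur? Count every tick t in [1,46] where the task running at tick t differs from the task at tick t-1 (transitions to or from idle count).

t=0: L0/L1/L2 = A/-/- → run A
t=1: L0/L1/L2 = ACH/-/- → run A
t=2: L0/L1/L2 = CH/A/- → run C
t=3: L0/L1/L2 = CHBE/A/- → run C
t=4: L0/L1/L2 = HBED/AC/- → run H
t=5: L0/L1/L2 = HBED/AC/- → run H
t=6: L0/L1/L2 = BED/ACH/- → run B
t=7: L0/L1/L2 = BEDF/ACH/- → run B
t=8: L0/L1/L2 = EDF/ACHB/- → run E
t=9: L0/L1/L2 = EDF/ACHB/- → run E
t=10: L0/L1/L2 = DF/ACHBE/- → run D
t=11: L0/L1/L2 = DF/ACHBE/- → run D
t=12: L0/L1/L2 = F/ACHBED/- → run F
t=13: L0/L1/L2 = F/ACHBED/- → run F
t=14: L0/L1/L2 = -/ACHBEDF/- → run A
t=15: L0/L1/L2 = -/ACHBEDF/- → run A
t=16: L0/L1/L2 = -/ACHBEDF/- → run A
t=17: L0/L1/L2 = -/ACHBEDF/- → run A
t=18: L0/L1/L2 = -/CHBEDF/A → run C
t=19: L0/L1/L2 = -/CHBEDF/A → run C
t=20: L0/L1/L2 = -/CHBEDF/A → run C
t=21: L0/L1/L2 = -/HBEDF/A → run H
t=22: L0/L1/L2 = -/HBEDF/A → run H
t=23: L0/L1/L2 = -/HBEDF/A → run H
t=24: L0/L1/L2 = -/HBEDF/A → run H
t=25: L0/L1/L2 = -/BEDF/AH → run B
t=26: L0/L1/L2 = -/BEDF/AH → run B
t=27: L0/L1/L2 = -/BEDF/AH → run B
t=28: L0/L1/L2 = -/EDF/AH → run E
t=29: L0/L1/L2 = -/EDF/AH → run E
t=30: L0/L1/L2 = -/EDF/AH → run E
t=31: L0/L1/L2 = -/EDF/AH → run E
t=32: L0/L1/L2 = -/DF/AH → run D
t=33: L0/L1/L2 = -/DF/AH → run D
t=34: L0/L1/L2 = -/F/AH → run F
t=35: L0/L1/L2 = -/F/AH → run F
t=36: L0/L1/L2 = -/-/AH → run A
t=37: L0/L1/L2 = -/-/AH → run A
t=38: L0/L1/L2 = -/-/H → run H
t=39: L0/L1/L2 = -/-/H → run H
t=40: (idle)
t=41: (idle)
t=42: (idle)
t=43: (idle)
t=44: (idle)
t=45: (idle)
t=46: (idle)

context switches = 16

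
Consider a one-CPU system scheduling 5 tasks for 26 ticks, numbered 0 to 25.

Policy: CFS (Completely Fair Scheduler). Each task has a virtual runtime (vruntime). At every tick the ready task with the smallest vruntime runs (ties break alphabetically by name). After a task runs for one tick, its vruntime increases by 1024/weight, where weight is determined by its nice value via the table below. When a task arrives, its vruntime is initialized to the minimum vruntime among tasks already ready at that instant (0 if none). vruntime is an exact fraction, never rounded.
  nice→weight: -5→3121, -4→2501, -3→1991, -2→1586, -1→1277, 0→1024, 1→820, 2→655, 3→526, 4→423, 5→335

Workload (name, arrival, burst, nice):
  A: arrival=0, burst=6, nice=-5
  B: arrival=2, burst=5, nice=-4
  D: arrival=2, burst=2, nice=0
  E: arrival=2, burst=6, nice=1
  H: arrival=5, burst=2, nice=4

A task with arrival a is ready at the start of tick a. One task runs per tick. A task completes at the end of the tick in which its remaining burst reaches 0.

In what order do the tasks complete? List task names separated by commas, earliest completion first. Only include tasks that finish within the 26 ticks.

t=0: vr[A=0] → run A
t=1: vr[A=1024/3121] → run A
t=2: vr[A=2048/3121 B=2048/3121 D=2048/3121 E=2048/3121] → run A
t=3: vr[A=3072/3121 B=2048/3121 D=2048/3121 E=2048/3121] → run B
t=4: vr[A=3072/3121 B=8317952/7805621 D=2048/3121 E=2048/3121] → run D
t=5: vr[A=3072/3121 B=8317952/7805621 D=5169/3121 E=2048/3121 H=2048/3121] → run E
t=6: vr[A=3072/3121 B=8317952/7805621 D=5169/3121 E=1218816/639805 H=2048/3121] → run H
t=7: vr[A=3072/3121 B=8317952/7805621 D=5169/3121 E=1218816/639805 H=4062208/1320183] → run A
t=8: vr[A=4096/3121 B=8317952/7805621 D=5169/3121 E=1218816/639805 H=4062208/1320183] → run B
t=9: vr[A=4096/3121 B=11513856/7805621 D=5169/3121 E=1218816/639805 H=4062208/1320183] → run A
t=10: vr[A=5120/3121 B=11513856/7805621 D=5169/3121 E=1218816/639805 H=4062208/1320183] → run B
t=11: vr[A=5120/3121 B=14709760/7805621 D=5169/3121 E=1218816/639805 H=4062208/1320183] → run A
t=12: vr[B=14709760/7805621 D=5169/3121 E=1218816/639805 H=4062208/1320183] → run D
t=13: vr[B=14709760/7805621 E=1218816/639805 H=4062208/1320183] → run B
t=14: vr[B=17905664/7805621 E=1218816/639805 H=4062208/1320183] → run E
t=15: vr[B=17905664/7805621 E=2017792/639805 H=4062208/1320183] → run B
t=16: vr[E=2017792/639805 H=4062208/1320183] → run H
t=17: vr[E=2017792/639805] → run E
t=18: vr[E=2816768/639805] → run E
t=19: vr[E=3615744/639805] → run E
t=20: vr[E=882944/127961] → run E
t=21: (idle)
t=22: (idle)
t=23: (idle)
t=24: (idle)
t=25: (idle)

completion order = A, D, B, H, E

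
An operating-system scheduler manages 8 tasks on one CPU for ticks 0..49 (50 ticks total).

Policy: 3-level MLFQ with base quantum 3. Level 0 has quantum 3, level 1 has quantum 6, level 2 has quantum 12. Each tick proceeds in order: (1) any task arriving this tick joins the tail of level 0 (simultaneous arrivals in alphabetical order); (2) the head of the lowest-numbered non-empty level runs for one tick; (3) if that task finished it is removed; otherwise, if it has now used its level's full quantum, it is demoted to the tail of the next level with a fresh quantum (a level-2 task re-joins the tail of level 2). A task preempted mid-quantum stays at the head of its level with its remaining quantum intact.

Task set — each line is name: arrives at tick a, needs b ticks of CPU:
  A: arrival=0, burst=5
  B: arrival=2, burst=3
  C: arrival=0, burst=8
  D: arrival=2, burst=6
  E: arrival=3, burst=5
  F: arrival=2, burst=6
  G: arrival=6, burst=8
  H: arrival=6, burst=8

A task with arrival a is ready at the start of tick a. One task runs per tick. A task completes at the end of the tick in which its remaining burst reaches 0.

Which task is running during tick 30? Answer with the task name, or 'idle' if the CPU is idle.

t=0: L0/L1/L2 = AC/-/- → run A
t=1: L0/L1/L2 = AC/-/- → run A
t=2: L0/L1/L2 = ACBDF/-/- → run A
t=3: L0/L1/L2 = CBDFE/A/- → run C
t=4: L0/L1/L2 = CBDFE/A/- → run C
t=5: L0/L1/L2 = CBDFE/A/- → run C
t=6: L0/L1/L2 = BDFEGH/AC/- → run B
t=7: L0/L1/L2 = BDFEGH/AC/- → run B
t=8: L0/L1/L2 = BDFEGH/AC/- → run B
t=9: L0/L1/L2 = DFEGH/AC/- → run D
t=10: L0/L1/L2 = DFEGH/AC/- → run D
t=11: L0/L1/L2 = DFEGH/AC/- → run D
t=12: L0/L1/L2 = FEGH/ACD/- → run F
t=13: L0/L1/L2 = FEGH/ACD/- → run F
t=14: L0/L1/L2 = FEGH/ACD/- → run F
t=15: L0/L1/L2 = EGH/ACDF/- → run E
t=16: L0/L1/L2 = EGH/ACDF/- → run E
t=17: L0/L1/L2 = EGH/ACDF/- → run E
t=18: L0/L1/L2 = GH/ACDFE/- → run G
t=19: L0/L1/L2 = GH/ACDFE/- → run G
t=20: L0/L1/L2 = GH/ACDFE/- → run G
t=21: L0/L1/L2 = H/ACDFEG/- → run H
t=22: L0/L1/L2 = H/ACDFEG/- → run H
t=23: L0/L1/L2 = H/ACDFEG/- → run H
t=24: L0/L1/L2 = -/ACDFEGH/- → run A
t=25: L0/L1/L2 = -/ACDFEGH/- → run A
t=26: L0/L1/L2 = -/CDFEGH/- → run C
t=27: L0/L1/L2 = -/CDFEGH/- → run C
t=28: L0/L1/L2 = -/CDFEGH/- → run C
t=29: L0/L1/L2 = -/CDFEGH/- → run C
t=30: L0/L1/L2 = -/CDFEGH/- → run C
t=31: L0/L1/L2 = -/DFEGH/- → run D
t=32: L0/L1/L2 = -/DFEGH/- → run D
t=33: L0/L1/L2 = -/DFEGH/- → run D
t=34: L0/L1/L2 = -/FEGH/- → run F
t=35: L0/L1/L2 = -/FEGH/- → run F
t=36: L0/L1/L2 = -/FEGH/- → run F
t=37: L0/L1/L2 = -/EGH/- → run E
t=38: L0/L1/L2 = -/EGH/- → run E
t=39: L0/L1/L2 = -/GH/- → run G
t=40: L0/L1/L2 = -/GH/- → run G
t=41: L0/L1/L2 = -/GH/- → run G
t=42: L0/L1/L2 = -/GH/- → run G
t=43: L0/L1/L2 = -/GH/- → run G
t=44: L0/L1/L2 = -/H/- → run H
t=45: L0/L1/L2 = -/H/- → run H
t=46: L0/L1/L2 = -/H/- → run H
t=47: L0/L1/L2 = -/H/- → run H
t=48: L0/L1/L2 = -/H/- → run H
t=49: (idle)

running at tick 30 = C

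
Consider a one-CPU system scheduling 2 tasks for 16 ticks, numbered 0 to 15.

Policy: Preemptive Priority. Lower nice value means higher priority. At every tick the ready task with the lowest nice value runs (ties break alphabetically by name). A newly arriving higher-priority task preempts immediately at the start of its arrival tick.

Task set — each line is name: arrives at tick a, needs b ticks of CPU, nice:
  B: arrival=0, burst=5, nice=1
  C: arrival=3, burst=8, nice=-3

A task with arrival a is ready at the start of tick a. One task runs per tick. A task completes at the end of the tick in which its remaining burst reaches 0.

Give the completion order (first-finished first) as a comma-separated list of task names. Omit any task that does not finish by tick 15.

completion order = C, B

t=0: ready={B} → run B
t=1: ready={B} → run B
t=2: ready={B} → run B
t=3: ready={B,C} → run C
t=4: ready={B,C} → run C
t=5: ready={B,C} → run C
t=6: ready={B,C} → run C
t=7: ready={B,C} → run C
t=8: ready={B,C} → run C
t=9: ready={B,C} → run C
t=10: ready={B,C} → run C
t=11: ready={B} → run B
t=12: ready={B} → run B
t=13: (idle)
t=14: (idle)
t=15: (idle)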